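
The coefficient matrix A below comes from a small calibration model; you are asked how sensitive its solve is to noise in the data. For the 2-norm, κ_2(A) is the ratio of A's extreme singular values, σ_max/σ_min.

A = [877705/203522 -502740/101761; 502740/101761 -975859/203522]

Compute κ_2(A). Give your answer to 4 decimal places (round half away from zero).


24.2000

AᵀA = [73039325/1698356 -19104120/424589; -19104120/424589 80499029/1698356]; tr = 2647213/29282, det = 3258025/234256
eigenvalues of AᵀA: λ = (tr ± √(tr²−4·det))/2 = 361/4, 9025/58564
σ_max=√(361/4)=(19/2), σ_min=√(9025/58564)=(95/242) → κ = 24.2000


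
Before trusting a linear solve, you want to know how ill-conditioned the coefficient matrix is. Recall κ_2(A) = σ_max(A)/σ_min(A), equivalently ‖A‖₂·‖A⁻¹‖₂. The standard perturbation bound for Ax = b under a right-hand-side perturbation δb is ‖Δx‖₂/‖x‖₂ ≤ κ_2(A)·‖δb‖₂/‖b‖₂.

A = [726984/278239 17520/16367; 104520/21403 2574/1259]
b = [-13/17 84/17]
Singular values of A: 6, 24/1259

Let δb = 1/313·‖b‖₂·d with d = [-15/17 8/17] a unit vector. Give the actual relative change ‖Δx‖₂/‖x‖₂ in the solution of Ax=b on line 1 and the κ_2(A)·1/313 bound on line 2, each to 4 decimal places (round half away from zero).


largest singular value 6, smallest 24/1259
condition number: 6 ÷ (24/1259) = 314.7500
bound on ‖Δx‖/‖x‖: κ·ε = 314.7500·1/313 = 1.0056
solve Ax = b  →  x = [-59.9135 145.5256]
‖b‖₂ = 5.0000 and ‖x‖₂ = 157.3764
δb = ε·‖b‖·d = [-0.0141 0.0075]; solving A·Δx = δb gives ‖Δx‖ = 0.8380
realised ‖Δx‖/‖x‖ = 0.0053
realised/bound (from unrounded values) ≈ 0.0053

0.0053
1.0056


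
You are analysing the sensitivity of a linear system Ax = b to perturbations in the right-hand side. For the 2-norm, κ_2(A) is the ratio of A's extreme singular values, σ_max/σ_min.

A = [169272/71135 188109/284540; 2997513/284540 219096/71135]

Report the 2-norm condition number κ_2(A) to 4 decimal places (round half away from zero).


AᵀA = [5617806273/48163600 102407004/3010225; 102407004/3010225 477949977/48163600]; tr = 121915125/963272, det = 4100625/30824704
solving λ² − 121915125/963272·λ + 4100625/30824704 = 0 gives λ = 2025/16, 2025/1926544
so κ_2 = √((2025/16) / (2025/1926544)) = 347.0000

347.0000


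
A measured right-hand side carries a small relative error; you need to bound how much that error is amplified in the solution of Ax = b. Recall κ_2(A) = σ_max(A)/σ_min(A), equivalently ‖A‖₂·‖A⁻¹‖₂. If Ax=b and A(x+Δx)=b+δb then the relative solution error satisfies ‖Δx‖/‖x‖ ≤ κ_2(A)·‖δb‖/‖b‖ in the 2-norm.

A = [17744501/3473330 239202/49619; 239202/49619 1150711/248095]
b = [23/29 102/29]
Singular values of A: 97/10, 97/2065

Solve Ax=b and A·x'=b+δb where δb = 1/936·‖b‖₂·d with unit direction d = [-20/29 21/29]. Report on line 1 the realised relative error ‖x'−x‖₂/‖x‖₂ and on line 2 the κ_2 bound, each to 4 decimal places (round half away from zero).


σ_max = 97/10, σ_min = 97/2065
κ = σ_max/σ_min = (97/10)/(97/2065) = 206.5000
worst-case relative error ≤ 206.5000 × 1/936 = 0.2206
solve Ax = b  →  x = [-29.1397 31.0451]
‖b‖₂ = 3.6056 and ‖x‖₂ = 42.5784
with δb = [-0.0027 0.0028], A·Δx = δb → ‖Δx‖ = 0.0820
relative error = 0.0019
so the bound overstates the realised error by a factor of ≈ 114.5486 (computed from the unrounded values)

0.0019
0.2206


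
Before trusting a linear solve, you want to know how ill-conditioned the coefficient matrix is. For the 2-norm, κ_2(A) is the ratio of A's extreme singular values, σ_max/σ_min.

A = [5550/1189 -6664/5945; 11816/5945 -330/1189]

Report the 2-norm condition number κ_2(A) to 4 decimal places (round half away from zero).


29.0000

form AᵀA = [909680356/35343025 -8176896/1413721; -8176896/1413721 47131396/35343025] with trace 569192/21025 and determinant 456976/525625
char-poly roots: 676/25 and 676/21025
κ = σ_max/σ_min = (26/5)/(26/145) = 29.0000


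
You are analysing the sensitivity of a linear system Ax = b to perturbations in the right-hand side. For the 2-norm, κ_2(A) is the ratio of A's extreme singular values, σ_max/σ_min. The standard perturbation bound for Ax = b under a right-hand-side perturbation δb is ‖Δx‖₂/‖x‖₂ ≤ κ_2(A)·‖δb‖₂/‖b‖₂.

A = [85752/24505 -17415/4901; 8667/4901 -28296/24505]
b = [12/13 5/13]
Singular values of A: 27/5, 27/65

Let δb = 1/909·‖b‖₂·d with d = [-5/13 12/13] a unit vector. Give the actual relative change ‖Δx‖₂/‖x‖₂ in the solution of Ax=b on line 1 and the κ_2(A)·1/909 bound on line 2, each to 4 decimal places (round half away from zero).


largest singular value 27/5, smallest 27/65
condition number: (27/5) ÷ (27/65) = 13.0000
κ_2(A)·‖δb‖/‖b‖ = 0.0143
solve Ax = b  →  x = [0.1341 -0.1277]
‖b‖₂ = 1.0000 and ‖x‖₂ = 0.1852
with δb = [-0.0004 0.0010], A·Δx = δb → ‖Δx‖ = 0.0026
dividing the unrounded norms, ‖Δx‖/‖x‖ = 0.0143
tightness: 0.0143 against a bound of 0.0143; the bound is attained (ratio 1)

0.0143
0.0143


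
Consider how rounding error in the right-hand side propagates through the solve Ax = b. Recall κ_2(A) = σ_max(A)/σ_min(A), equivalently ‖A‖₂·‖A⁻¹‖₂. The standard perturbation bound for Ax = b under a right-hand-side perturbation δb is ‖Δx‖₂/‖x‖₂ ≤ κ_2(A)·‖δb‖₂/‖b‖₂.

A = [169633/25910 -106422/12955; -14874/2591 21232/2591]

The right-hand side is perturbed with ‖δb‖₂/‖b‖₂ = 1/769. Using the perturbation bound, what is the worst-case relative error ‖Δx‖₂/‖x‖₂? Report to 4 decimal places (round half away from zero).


form AᵀA = [50898942289/671328100 -16921460763/167832025; -16921460763/167832025 22595587684/167832025] with trace 5651251721/26853124 and determinant 282912400/6713281
solving λ² − 5651251721/26853124·λ + 282912400/6713281 = 0 gives λ = 841/4, 1345600/6713281
so κ_2 = √((841/4) / (1345600/6713281)) = 32.3875
worst-case relative error ≤ 32.3875 × 1/769 = 0.0421

0.0421


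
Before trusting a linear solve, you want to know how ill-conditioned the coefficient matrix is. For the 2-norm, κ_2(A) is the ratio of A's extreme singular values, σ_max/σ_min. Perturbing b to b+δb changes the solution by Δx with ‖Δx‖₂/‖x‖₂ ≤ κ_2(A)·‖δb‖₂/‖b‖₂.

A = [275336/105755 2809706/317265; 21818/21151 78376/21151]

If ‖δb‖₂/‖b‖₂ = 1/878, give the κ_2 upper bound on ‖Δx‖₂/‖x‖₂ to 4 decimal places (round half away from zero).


0.2224

AᵀA = [518997284/66178225 5336472064/198534675; 5336472064/198534675 54890989444/595604025]; tr = 2382478600/23824161, det = 6250000/23824161
eigenvalues of AᵀA: λ = (tr ± √(tr²−4·det))/2 = 100, 62500/23824161
σ_max=√100=10, σ_min=√(62500/23824161)=(250/4881) → κ = 195.2400
perturbation bound = 195.2400·1/878 = 0.2224


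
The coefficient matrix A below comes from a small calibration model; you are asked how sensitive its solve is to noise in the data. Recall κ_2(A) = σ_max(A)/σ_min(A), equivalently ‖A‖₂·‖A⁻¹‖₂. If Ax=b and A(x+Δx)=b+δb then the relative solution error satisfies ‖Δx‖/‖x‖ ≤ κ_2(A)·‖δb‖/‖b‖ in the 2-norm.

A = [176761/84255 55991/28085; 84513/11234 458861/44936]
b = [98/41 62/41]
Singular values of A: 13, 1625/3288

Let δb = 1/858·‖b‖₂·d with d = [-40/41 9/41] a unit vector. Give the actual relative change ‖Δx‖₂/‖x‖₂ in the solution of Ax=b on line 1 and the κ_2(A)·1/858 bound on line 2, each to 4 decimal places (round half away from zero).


from the listed singular values, σ₁ = 13, σ_n = 1625/3288
κ_2(A) = 13 / (1625/3288) = 26.3040
perturbation bound = 26.3040·1/858 = 0.0307
solve Ax = b  →  x = [3.3297 -2.3050]
‖b‖₂ = 2.8284 and ‖x‖₂ = 4.0497
Δx = A⁻¹·δb where δb = 1/858·2.8284·d; ‖Δx‖ = 0.0067
relative error = 0.0016
so the bound overstates the realised error by a factor of ≈ 18.6132 (computed from the unrounded values)

0.0016
0.0307


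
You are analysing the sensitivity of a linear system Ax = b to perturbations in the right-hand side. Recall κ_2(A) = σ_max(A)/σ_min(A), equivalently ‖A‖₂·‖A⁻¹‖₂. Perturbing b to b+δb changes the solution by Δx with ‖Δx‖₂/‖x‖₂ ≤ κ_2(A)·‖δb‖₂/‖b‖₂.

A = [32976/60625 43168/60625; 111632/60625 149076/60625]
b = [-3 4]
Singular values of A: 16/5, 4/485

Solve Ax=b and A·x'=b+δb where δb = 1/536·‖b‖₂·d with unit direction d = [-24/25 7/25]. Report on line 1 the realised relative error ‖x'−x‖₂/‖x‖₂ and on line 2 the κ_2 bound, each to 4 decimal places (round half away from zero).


0.0023
0.7239

σ_max = 16/5, σ_min = 4/485
κ_2(A) = (16/5) / (4/485) = 388.0000
bound on ‖Δx‖/‖x‖: κ·ε = 388.0000·1/536 = 0.7239
solve Ax = b  →  x = [-387.4375 291.7500]
‖b‖ = 5.0000, ‖x‖ = 485.0009
Δx = A⁻¹·δb where δb = 1/536·5.0000·d; ‖Δx‖ = 1.1311
realised ‖Δx‖/‖x‖ = 0.0023
tightness: 0.0023 against a bound of 0.7239 (unrounded ratio ≈ 0.0032)


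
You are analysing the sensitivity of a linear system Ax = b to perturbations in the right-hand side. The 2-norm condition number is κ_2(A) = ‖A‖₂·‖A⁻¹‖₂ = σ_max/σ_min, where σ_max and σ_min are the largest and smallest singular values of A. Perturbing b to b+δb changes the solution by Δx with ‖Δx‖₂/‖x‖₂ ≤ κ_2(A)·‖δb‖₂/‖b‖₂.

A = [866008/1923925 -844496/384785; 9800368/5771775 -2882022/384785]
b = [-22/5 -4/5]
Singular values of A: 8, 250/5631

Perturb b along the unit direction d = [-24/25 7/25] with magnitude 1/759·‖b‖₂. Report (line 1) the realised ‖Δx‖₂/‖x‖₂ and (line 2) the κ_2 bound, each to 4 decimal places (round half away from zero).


0.0015
0.2374

largest singular value 8, smallest 250/5631
κ = σ_max/σ_min = 8/(250/5631) = 180.1920
worst-case relative error ≤ 180.1920 × 1/759 = 0.2374
solve Ax = b  →  x = [87.8437 20.0211]
2-norm of b is 4.4721; of x, 90.0963
re-solving with b+δb shifts x by Δx of norm 0.1327
dividing the unrounded norms, ‖Δx‖/‖x‖ = 0.0015
realised/bound (from unrounded values) ≈ 0.0062


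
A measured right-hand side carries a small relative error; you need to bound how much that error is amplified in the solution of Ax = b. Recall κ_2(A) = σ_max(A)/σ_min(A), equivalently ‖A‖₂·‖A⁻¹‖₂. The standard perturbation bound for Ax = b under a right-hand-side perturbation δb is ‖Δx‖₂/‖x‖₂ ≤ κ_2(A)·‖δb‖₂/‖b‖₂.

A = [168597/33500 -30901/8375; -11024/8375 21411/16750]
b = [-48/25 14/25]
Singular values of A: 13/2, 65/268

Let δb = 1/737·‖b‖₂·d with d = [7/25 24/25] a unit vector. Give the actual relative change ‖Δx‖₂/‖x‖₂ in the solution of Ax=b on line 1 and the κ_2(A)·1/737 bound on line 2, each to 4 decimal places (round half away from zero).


largest singular value 13/2, smallest 65/268
condition number: (13/2) ÷ (65/268) = 26.8000
perturbation bound = 26.8000·1/737 = 0.0364
solve Ax = b  →  x = [-0.2462 0.1846]
‖b‖ = 2.0000, ‖x‖ = 0.3077
Δx = A⁻¹·δb where δb = 1/737·2.0000·d; ‖Δx‖ = 0.0112
dividing the unrounded norms, ‖Δx‖/‖x‖ = 0.0364
realised/bound = 1 exactly: the bound is attained for this b and d

0.0364
0.0364


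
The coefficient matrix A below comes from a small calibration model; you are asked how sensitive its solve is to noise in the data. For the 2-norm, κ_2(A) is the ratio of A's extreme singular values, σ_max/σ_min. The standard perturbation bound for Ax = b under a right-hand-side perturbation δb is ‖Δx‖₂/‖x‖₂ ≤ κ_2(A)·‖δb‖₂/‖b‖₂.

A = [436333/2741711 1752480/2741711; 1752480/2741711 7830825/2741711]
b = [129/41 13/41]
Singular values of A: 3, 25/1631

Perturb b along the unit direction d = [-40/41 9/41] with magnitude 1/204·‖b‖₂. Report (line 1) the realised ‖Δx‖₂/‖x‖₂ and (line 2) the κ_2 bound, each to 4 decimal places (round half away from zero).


0.0052
0.9594

from the listed singular values, σ₁ = 3, σ_n = 25/1631
κ_2(A) = 3 / (25/1631) = 195.7200
perturbation bound = 195.7200·1/204 = 0.9594
solve Ax = b  →  x = [191.0195 -42.6377]
‖b‖₂ = 3.1623 and ‖x‖₂ = 195.7203
Δx = A⁻¹·δb where δb = 1/204·3.1623·d; ‖Δx‖ = 1.0113
realised ‖Δx‖/‖x‖ = 0.0052
so the bound overstates the realised error by a factor of ≈ 185.6766 (computed from the unrounded values)


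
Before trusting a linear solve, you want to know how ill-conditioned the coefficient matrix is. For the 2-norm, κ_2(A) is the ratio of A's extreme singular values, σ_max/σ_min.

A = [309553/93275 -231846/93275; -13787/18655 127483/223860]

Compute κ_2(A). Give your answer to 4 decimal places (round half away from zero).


M = AᵀA = [59830514/5175625 -538467401/62107500; -538467401/62107500 4846322209/745290000]. tr(M)=538476649/29811600, det(M)=83521/29811600
eigenvalues of AᵀA: λ = (tr ± √(tr²−4·det))/2 = 289/16, 289/1863225
so κ_2 = √((289/16) / (289/1863225)) = 341.2500

341.2500


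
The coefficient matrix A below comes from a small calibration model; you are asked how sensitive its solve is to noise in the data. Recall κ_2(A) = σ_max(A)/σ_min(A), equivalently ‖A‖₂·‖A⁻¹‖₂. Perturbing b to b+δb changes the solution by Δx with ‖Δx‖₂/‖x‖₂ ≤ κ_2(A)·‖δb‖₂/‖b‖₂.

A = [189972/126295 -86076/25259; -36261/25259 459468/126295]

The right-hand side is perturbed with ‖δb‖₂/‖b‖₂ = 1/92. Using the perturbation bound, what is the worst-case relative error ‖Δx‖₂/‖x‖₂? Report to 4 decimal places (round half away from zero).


form AᵀA = [81998649/18966025 -7850844/758641; -7850844/758641 471269664/18966025] with trace 3273777/112225 and determinant 944784/2805625
λ_max, λ_min = (3273777/112225 ± √428026052169/503778025)/2 = 729/25, 1296/112225
σ_max=√(729/25)=(27/5), σ_min=√(1296/112225)=(36/335) → κ = 50.2500
bound on ‖Δx‖/‖x‖: κ·ε = 50.2500·1/92 = 0.5462

0.5462


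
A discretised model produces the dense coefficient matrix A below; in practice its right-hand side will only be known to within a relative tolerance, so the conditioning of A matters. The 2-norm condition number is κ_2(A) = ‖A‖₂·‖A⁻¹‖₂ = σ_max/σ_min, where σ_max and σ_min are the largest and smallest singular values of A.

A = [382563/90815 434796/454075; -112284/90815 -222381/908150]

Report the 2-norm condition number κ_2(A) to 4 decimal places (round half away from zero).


form AᵀA = [6358485825/329894569 1430574210/329894569; 1430574210/329894569 1289029689/1319578276] with trace 15897069/784996 and determinant 18225/784996
solving λ² − 15897069/784996·λ + 18225/784996 = 0 gives λ = 81/4, 225/196249
so κ_2 = √((81/4) / (225/196249)) = 132.9000

132.9000


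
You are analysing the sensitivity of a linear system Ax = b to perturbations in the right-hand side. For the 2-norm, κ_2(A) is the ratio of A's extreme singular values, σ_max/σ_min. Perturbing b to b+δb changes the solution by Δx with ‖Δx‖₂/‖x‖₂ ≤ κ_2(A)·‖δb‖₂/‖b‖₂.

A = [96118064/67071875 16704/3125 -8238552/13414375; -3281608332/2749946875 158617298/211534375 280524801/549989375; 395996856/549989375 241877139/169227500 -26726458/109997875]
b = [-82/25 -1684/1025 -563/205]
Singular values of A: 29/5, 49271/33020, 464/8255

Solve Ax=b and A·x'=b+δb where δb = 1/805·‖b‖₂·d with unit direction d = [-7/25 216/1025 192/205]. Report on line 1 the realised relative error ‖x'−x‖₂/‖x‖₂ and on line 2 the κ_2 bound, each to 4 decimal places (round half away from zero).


largest singular value 29/5, smallest 464/8255
κ = σ_max/σ_min = (29/5)/(464/8255) = 103.1875
bound on ‖Δx‖/‖x‖: κ·ε = 103.1875·1/805 = 0.1282
solve Ax = b  →  x = [-13.2697 -0.8497 -33.0180]
‖b‖₂ = 4.5826 and ‖x‖₂ = 35.5949
re-solving with b+δb shifts x by Δx of norm 0.1013
dividing the unrounded norms, ‖Δx‖/‖x‖ = 0.0028
so the bound overstates the realised error by a factor of ≈ 45.0512 (computed from the unrounded values)

0.0028
0.1282


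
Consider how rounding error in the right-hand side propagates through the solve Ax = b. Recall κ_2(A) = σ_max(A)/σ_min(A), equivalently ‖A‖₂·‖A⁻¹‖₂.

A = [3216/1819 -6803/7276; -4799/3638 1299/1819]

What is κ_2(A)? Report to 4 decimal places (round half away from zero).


M = AᵀA = [64401025/13235044 -17173125/6617522; -17173125/6617522 73279225/52940176]. tr(M)=1144925/183184, det(M)=625/732736
solving λ² − 1144925/183184·λ + 625/732736 = 0 gives λ = 25/4, 25/183184
κ_2(A) = √(λ_max/λ_min) = √((25/4) / (25/183184)) = 214.0000

214.0000


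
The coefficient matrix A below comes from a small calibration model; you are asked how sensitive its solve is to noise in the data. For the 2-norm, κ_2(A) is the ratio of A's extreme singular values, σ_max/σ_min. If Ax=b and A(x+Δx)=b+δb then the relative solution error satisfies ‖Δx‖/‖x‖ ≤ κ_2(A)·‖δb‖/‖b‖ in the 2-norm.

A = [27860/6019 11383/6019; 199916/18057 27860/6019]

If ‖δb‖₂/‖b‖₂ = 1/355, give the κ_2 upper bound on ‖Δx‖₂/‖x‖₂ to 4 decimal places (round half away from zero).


form AᵀA = [277822624/1929321 38586100/643107; 38586100/643107 5359481/214369] with trace 326057953/1929321 and determinant 456976/1929321
λ_max, λ_min = (326057953/1929321 ± √106310262100977025/3722279521041)/2 = 169, 2704/1929321
so κ_2 = √(169 / (2704/1929321)) = 347.2500
bound on ‖Δx‖/‖x‖: κ·ε = 347.2500·1/355 = 0.9782

0.9782


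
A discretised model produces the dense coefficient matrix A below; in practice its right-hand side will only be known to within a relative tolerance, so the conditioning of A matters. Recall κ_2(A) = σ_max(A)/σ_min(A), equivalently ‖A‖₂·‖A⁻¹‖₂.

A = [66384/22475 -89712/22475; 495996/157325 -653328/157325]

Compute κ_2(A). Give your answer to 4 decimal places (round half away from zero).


form AᵀA = [109856592/5886125 -146460096/5886125; -146460096/5886125 195291648/5886125] with trace 61029648/1177225 and determinant 2985984/29430625
λ_max, λ_min = (61029648/1177225 ± √148962220280064/55434348025)/2 = 1296/25, 2304/1177225
κ_2(A) = √(λ_max/λ_min) = √((1296/25) / (2304/1177225)) = 162.7500

162.7500


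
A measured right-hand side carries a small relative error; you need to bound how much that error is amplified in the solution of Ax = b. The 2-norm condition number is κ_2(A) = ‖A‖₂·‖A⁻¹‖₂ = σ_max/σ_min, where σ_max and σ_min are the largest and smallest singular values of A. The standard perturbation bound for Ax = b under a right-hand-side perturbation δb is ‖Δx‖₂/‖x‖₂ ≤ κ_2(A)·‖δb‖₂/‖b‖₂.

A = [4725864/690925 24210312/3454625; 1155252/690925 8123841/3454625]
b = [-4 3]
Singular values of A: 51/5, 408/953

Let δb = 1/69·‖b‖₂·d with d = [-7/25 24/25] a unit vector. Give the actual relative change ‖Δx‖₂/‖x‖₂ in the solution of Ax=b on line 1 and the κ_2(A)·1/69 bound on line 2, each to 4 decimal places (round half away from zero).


0.0181
0.3453

σ_max = 51/5, σ_min = 408/953
κ_2(A) = (51/5) / (408/953) = 23.8250
perturbation bound = 23.8250·1/69 = 0.3453
solve Ax = b  →  x = [-6.9686 6.2306]
‖b‖ = 5.0000, ‖x‖ = 9.3478
δb = ε·‖b‖·d = [-0.0203 0.0696]; solving A·Δx = δb gives ‖Δx‖ = 0.1693
realised ‖Δx‖/‖x‖ = 0.0181
realised/bound (from unrounded values) ≈ 0.0524


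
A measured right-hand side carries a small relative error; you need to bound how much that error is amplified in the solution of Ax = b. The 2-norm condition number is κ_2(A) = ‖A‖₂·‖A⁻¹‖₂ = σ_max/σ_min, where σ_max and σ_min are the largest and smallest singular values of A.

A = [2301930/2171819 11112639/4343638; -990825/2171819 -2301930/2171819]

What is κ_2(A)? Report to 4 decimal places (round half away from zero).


AᵀA = [37163407725/27910045969 89177919165/27910045969; 89177919165/27910045969 856131789609/111640183876]; tr = 5945475861/660592804, det = 1265625/660592804
solving λ² − 5945475861/660592804·λ + 1265625/660592804 = 0 gives λ = 9, 140625/660592804
κ = σ_max/σ_min = 3/(375/25702) = 205.6160

205.6160


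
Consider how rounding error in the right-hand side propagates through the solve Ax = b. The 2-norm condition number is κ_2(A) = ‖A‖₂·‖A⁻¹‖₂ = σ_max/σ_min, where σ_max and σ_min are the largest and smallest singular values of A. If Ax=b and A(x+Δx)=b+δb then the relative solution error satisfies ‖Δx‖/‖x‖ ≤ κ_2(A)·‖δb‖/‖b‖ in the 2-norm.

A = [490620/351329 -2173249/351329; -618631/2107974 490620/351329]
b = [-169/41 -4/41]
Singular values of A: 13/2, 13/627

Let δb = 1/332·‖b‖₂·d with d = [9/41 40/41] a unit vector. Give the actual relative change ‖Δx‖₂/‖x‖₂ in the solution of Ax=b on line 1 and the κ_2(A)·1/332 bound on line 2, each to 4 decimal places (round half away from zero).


σ_max = 13/2, σ_min = 13/627
condition number: (13/2) ÷ (13/627) = 313.5000
κ_2(A)·‖δb‖/‖b‖ = 0.9443
solve Ax = b  →  x = [-47.1895 -9.9869]
2-norm of b is 4.1231; of x, 48.2347
Δx = A⁻¹·δb where δb = 1/332·4.1231·d; ‖Δx‖ = 0.5990
relative error = 0.0124
so the bound overstates the realised error by a factor of ≈ 76.0411 (computed from the unrounded values)

0.0124
0.9443


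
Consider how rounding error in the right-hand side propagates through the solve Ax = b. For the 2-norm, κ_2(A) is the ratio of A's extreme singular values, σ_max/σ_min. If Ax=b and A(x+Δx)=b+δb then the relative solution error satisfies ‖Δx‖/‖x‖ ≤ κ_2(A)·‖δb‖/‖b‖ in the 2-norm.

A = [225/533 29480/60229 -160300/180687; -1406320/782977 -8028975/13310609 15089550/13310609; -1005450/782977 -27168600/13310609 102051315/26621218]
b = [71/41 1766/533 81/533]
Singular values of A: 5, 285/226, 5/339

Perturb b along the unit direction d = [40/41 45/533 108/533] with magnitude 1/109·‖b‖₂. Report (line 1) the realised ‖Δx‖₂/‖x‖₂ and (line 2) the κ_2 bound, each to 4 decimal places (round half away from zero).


0.0172
3.1101

σ_max = 5, σ_min = 5/339
condition number: 5 ÷ (5/339) = 339.0000
bound on ‖Δx‖/‖x‖: κ·ε = 339.0000·1/109 = 3.1101
solve Ax = b  →  x = [-2.2729 119.9908 63.1673]
2-norm of b is 3.7417; of x, 135.6210
δb = ε·‖b‖·d = [0.0335 0.0029 0.0070]; solving A·Δx = δb gives ‖Δx‖ = 2.3274
relative error = 0.0172
so the bound overstates the realised error by a factor of ≈ 181.2312 (computed from the unrounded values)


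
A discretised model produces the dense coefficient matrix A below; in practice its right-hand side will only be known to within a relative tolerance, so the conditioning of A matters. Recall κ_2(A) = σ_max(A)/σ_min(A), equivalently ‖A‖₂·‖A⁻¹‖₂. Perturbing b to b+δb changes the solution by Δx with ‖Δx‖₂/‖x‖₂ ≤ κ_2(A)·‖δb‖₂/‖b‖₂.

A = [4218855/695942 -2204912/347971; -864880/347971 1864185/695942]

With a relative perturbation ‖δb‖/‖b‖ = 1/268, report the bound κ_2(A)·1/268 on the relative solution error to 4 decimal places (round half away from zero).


form AᵀA = [4242156125/98823764 -1113497280/24705941; -1113497280/24705941 4676950301/98823764] with trace 153777697/1703858 and determinant 3258025/13630864
λ_max, λ_min = (153777697/1703858 ± √5911201122160896/725783021041)/2 = 361/4, 9025/3407716
σ_max=√(361/4)=(19/2), σ_min=√(9025/3407716)=(95/1846) → κ = 184.6000
perturbation bound = 184.6000·1/268 = 0.6888

0.6888


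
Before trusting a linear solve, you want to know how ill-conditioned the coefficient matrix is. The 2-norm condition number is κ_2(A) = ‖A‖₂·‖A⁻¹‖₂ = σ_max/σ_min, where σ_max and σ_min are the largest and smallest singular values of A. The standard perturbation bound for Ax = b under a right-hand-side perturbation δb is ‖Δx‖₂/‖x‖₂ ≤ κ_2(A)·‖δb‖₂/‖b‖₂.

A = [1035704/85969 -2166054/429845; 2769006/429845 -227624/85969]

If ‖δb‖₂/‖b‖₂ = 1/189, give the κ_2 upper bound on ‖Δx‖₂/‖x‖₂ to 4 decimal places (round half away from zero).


2.0582

M = AᵀA = [9178723348/49179325 -152977536/1967173; -152977536/1967173 1593587188/49179325]. tr(M)=828639272/3783025, det(M)=29986576/94575625
eigenvalues of AᵀA: λ = (tr ± √(tr²−4·det))/2 = 5476/25, 5476/3783025
κ = σ_max/σ_min = (74/5)/(74/1945) = 389.0000
κ_2(A)·‖δb‖/‖b‖ = 2.0582


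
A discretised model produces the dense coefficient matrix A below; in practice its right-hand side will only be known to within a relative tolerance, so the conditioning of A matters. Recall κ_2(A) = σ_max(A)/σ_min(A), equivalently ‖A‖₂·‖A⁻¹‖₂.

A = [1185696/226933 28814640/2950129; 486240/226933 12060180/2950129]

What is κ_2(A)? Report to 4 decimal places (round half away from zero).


333.7250

form AᵀA = [1642304342016/51498586489 3079195793280/51498586489; 3079195793280/51498586489 5773558698000/51498586489] with trace 25660425744/178195801 and determinant 33177600/178195801
eigenvalues of AᵀA: λ = (tr ± √(tr²−4·det))/2 = 144, 230400/178195801
κ_2(A) = √(λ_max/λ_min) = √(144 / (230400/178195801)) = 333.7250


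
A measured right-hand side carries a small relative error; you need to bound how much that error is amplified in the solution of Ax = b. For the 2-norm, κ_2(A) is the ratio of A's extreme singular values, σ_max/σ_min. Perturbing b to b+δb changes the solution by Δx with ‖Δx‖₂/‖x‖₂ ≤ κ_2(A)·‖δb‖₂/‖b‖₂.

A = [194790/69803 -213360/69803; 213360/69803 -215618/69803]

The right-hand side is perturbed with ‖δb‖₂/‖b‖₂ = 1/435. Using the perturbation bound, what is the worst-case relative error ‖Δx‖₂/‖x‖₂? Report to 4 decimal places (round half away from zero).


0.1145

M = AᵀA = [99245700/5793649 -104119680/5793649; -104119680/5793649 109409764/5793649]. tr(M)=248104/6889, det(M)=3600/6889
eigenvalues of AᵀA: λ = (tr ± √(tr²−4·det))/2 = 36, 100/6889
κ_2(A) = √(λ_max/λ_min) = √(36 / (100/6889)) = 49.8000
κ_2(A)·‖δb‖/‖b‖ = 0.1145


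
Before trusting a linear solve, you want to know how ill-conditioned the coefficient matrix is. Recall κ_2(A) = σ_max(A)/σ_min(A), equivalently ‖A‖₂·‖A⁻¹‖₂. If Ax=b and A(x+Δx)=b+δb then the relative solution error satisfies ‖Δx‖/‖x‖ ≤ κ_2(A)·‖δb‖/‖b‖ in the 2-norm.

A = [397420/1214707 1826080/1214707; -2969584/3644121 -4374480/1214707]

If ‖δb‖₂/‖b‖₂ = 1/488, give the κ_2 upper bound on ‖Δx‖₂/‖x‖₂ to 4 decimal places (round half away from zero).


0.7005

M = AᵀA = [60591201424/78577620489 29916268160/8730846721; 29916268160/8730846721 132962387200/8730846721]. tr(M)=747919504/46744569, det(M)=102400/46744569
char-poly roots: 16 and 6400/46744569
κ = σ_max/σ_min = 4/(80/6837) = 341.8500
worst-case relative error ≤ 341.8500 × 1/488 = 0.7005


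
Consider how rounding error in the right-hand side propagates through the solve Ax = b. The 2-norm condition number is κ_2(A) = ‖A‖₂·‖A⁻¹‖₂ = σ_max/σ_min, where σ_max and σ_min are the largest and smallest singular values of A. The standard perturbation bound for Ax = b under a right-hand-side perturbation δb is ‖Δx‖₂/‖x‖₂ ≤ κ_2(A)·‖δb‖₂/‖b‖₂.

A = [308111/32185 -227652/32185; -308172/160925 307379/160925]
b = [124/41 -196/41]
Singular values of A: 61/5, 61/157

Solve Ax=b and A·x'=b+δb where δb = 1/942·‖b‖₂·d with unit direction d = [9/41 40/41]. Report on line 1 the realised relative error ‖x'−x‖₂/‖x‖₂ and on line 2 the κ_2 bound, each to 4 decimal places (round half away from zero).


0.0015
0.0333

from the listed singular values, σ₁ = 61/5, σ_n = 61/157
κ_2(A) = (61/5) / (61/157) = 31.4000
worst-case relative error ≤ 31.4000 × 1/942 = 0.0333
solve Ax = b  →  x = [-5.9148 -8.4328]
‖b‖₂ = 5.6569 and ‖x‖₂ = 10.3003
with δb = [0.0013 0.0059], A·Δx = δb → ‖Δx‖ = 0.0155
dividing the unrounded norms, ‖Δx‖/‖x‖ = 0.0015
realised/bound (from unrounded values) ≈ 0.0450


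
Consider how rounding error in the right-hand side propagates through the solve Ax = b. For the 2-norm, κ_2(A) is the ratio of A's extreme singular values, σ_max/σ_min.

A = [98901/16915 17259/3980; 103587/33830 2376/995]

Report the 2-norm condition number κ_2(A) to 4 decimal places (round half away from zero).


AᵀA = [172511757/3960100 129363399/3960100; 129363399/3960100 388199097/15840400]; tr = 43129845/633616, det = 1185921/2534464
solving λ² − 43129845/633616·λ + 1185921/2534464 = 0 gives λ = 1089/16, 1089/158404
so κ_2 = √((1089/16) / (1089/158404)) = 99.5000

99.5000


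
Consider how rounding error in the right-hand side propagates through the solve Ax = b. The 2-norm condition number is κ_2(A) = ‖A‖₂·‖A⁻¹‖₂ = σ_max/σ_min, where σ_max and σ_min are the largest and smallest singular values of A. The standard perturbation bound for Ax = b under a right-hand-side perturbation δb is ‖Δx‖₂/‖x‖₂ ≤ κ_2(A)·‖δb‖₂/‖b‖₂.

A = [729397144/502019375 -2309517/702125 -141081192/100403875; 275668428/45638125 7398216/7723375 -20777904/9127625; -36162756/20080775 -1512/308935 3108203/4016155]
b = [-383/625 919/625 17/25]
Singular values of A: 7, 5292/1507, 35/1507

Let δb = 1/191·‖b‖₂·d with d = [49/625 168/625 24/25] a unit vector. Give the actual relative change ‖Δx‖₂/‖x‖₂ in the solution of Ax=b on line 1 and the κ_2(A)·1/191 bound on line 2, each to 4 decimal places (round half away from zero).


largest singular value 7, smallest 35/1507
condition number: 7 ÷ (35/1507) = 301.4000
κ_2(A)·‖δb‖/‖b‖ = 1.5780
solve Ax = b  →  x = [16.3124 -9.1737 38.7784]
‖b‖₂ = 1.7321 and ‖x‖₂ = 43.0583
with δb = [0.0007 0.0024 0.0087], A·Δx = δb → ‖Δx‖ = 0.3905
relative error = 0.0091
realised/bound (from unrounded values) ≈ 0.0057

0.0091
1.5780


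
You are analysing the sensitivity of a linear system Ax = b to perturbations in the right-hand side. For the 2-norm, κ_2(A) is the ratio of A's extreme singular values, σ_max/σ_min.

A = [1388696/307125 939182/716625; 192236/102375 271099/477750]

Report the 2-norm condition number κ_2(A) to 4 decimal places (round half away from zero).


248.0625

AᵀA = [2675820944/111628125 1821012698/260465625; 1821012698/260465625 4958228789/2431012500]; tr = 4552679713/175032900, det = 1336336/121550625
solving λ² − 4552679713/175032900·λ + 1336336/121550625 = 0 gives λ = 2601/100, 18496/43758225
κ_2(A) = √(λ_max/λ_min) = √((2601/100) / (18496/43758225)) = 248.0625


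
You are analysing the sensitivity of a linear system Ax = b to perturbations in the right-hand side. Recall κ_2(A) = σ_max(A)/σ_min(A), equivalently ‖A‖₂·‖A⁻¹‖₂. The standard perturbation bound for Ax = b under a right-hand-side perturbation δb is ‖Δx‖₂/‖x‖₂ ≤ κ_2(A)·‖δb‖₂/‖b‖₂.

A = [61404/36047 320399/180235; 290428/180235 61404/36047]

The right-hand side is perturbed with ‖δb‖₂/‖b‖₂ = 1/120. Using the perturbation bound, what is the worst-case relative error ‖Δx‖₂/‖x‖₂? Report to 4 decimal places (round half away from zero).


form AᵀA = [6158955296/1120160525 1293352452/224032105; 1293352452/224032105 6790234469/1120160525] with trace 89304757/7725245 and determinant 1336336/965655625
solving λ² − 89304757/7725245·λ + 1336336/965655625 = 0 gives λ = 289/25, 4624/38626225
σ_max=√(289/25)=(17/5), σ_min=√(4624/38626225)=(68/6215) → κ = 310.7500
bound on ‖Δx‖/‖x‖: κ·ε = 310.7500·1/120 = 2.5896

2.5896


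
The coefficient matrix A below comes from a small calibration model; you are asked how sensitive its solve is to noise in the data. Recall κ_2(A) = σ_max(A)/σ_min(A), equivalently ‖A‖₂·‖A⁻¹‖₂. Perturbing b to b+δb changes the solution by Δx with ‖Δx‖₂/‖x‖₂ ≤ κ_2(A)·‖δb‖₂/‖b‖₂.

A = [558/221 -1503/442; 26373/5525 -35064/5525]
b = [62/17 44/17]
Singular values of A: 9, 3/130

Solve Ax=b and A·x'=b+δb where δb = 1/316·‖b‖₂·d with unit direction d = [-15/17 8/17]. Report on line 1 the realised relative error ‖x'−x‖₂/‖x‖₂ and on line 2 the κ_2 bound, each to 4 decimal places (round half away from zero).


from the listed singular values, σ₁ = 9, σ_n = 3/130
κ = σ_max/σ_min = 9/(3/130) = 390.0000
perturbation bound = 390.0000·1/316 = 1.2342
solve Ax = b  →  x = [-69.0667 -52.3556]
‖b‖ = 4.4721, ‖x‖ = 86.6678
re-solving with b+δb shifts x by Δx of norm 0.6133
relative error = 0.0071
tightness: 0.0071 against a bound of 1.2342 (unrounded ratio ≈ 0.0057)

0.0071
1.2342


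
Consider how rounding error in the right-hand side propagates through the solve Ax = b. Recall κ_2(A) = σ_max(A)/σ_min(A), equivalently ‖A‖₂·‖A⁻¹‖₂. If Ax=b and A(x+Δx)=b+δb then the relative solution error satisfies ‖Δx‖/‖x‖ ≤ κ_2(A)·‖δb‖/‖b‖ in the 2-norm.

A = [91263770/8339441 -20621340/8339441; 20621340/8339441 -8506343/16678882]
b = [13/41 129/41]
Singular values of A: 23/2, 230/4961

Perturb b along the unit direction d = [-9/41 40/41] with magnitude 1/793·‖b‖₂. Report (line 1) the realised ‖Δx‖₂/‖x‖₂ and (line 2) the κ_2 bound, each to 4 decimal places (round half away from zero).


σ_max = 23/2, σ_min = 230/4961
condition number: (23/2) ÷ (230/4961) = 248.0500
bound on ‖Δx‖/‖x‖: κ·ε = 248.0500·1/793 = 0.3128
solve Ax = b  →  x = [14.2892 63.1113]
‖b‖₂ = 3.1623 and ‖x‖₂ = 64.7088
δb = ε·‖b‖·d = [-0.0009 0.0039]; solving A·Δx = δb gives ‖Δx‖ = 0.0860
dividing the unrounded norms, ‖Δx‖/‖x‖ = 0.0013
realised/bound (from unrounded values) ≈ 0.0042

0.0013
0.3128


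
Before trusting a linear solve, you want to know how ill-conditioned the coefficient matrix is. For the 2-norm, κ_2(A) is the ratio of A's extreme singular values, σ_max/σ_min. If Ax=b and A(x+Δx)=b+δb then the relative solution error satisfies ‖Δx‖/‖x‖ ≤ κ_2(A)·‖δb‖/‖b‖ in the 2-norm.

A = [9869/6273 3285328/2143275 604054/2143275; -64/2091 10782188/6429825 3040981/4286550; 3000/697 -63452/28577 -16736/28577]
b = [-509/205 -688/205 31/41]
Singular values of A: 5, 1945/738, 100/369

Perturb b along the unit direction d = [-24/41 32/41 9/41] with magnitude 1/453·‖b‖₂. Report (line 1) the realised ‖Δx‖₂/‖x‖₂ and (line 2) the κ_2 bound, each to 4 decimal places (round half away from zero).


from the listed singular values, σ₁ = 5, σ_n = 100/369
condition number: 5 ÷ (100/369) = 18.4500
κ_2(A)·‖δb‖/‖b‖ = 0.0407
solve Ax = b  →  x = [-0.5378 -0.3428 -3.9437]
2-norm of b is 4.2426; of x, 3.9950
with δb = [-0.0055 0.0073 0.0021], A·Δx = δb → ‖Δx‖ = 0.0346
relative error = 0.0087
realised/bound (from unrounded values) ≈ 0.2124

0.0087
0.0407


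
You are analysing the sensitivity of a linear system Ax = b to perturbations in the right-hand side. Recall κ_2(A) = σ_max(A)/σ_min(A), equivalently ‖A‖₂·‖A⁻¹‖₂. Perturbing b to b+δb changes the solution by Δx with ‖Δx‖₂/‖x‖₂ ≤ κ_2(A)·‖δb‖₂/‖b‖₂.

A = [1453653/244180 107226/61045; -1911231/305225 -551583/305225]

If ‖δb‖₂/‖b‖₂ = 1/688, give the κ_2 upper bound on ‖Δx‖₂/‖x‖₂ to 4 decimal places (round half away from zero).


0.4895

form AᵀA = [132309796761/1772410000 4823748531/221551250; 4823748531/221551250 703542429/110775625] with trace 229706361/2835856 and determinant 164025/2835856
eigenvalues of AᵀA: λ = (tr ± √(tr²−4·det))/2 = 81, 2025/2835856
κ = σ_max/σ_min = 9/(45/1684) = 336.8000
worst-case relative error ≤ 336.8000 × 1/688 = 0.4895


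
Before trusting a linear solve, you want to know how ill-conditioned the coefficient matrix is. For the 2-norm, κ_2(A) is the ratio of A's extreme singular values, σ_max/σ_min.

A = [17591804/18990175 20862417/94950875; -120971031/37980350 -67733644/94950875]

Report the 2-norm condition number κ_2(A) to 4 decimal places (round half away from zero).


296.4320

M = AᵀA = [25395002580961/2308011177796 7142259079782/2885013972245; 7142259079782/2885013972245 8036939156161/14425069861225]. tr(M)=396801202349/34324972900, det(M)=2088025/1372998916
eigenvalues of AᵀA: λ = (tr ± √(tr²−4·det))/2 = 289/25, 180625/1372998916
so κ_2 = √((289/25) / (180625/1372998916)) = 296.4320


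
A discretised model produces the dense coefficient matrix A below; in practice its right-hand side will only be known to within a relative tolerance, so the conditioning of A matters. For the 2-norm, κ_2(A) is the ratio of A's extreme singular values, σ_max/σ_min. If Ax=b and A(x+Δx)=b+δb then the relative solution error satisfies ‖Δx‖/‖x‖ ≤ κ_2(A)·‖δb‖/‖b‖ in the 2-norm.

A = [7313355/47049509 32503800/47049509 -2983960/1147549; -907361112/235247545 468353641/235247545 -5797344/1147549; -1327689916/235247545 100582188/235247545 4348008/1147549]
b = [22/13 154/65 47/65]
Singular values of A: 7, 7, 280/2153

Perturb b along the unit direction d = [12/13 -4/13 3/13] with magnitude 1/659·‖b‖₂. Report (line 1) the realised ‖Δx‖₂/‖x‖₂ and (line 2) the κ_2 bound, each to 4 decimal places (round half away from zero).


σ_max = 7, σ_min = 280/2153
κ = σ_max/σ_min = 7/(280/2153) = 53.8250
bound on ‖Δx‖/‖x‖: κ·ε = 53.8250·1/659 = 0.0817
solve Ax = b  →  x = [1.3817 7.4427 1.4091]
‖b‖₂ = 3.0000 and ‖x‖₂ = 7.6999
with δb = [0.0042 -0.0014 0.0011], A·Δx = δb → ‖Δx‖ = 0.0350
dividing the unrounded norms, ‖Δx‖/‖x‖ = 0.0045
so the bound overstates the realised error by a factor of ≈ 17.9664 (computed from the unrounded values)

0.0045
0.0817


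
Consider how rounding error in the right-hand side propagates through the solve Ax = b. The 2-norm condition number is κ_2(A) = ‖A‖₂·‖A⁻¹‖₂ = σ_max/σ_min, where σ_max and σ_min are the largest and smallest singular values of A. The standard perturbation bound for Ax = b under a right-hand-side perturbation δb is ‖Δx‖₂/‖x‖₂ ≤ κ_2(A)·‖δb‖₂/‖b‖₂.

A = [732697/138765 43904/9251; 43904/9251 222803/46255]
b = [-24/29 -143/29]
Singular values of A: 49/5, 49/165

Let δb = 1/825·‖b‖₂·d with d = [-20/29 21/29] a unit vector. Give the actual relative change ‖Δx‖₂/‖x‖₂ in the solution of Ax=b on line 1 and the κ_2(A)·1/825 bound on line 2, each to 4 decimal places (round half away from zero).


0.0020
0.0400

from the listed singular values, σ₁ = 49/5, σ_n = 49/165
condition number: (49/5) ÷ (49/165) = 33.0000
perturbation bound = 33.0000·1/825 = 0.0400
solve Ax = b  →  x = [6.6714 -7.5968]
‖b‖ = 5.0000, ‖x‖ = 10.1103
re-solving with b+δb shifts x by Δx of norm 0.0204
dividing the unrounded norms, ‖Δx‖/‖x‖ = 0.0020
so the bound overstates the realised error by a factor of ≈ 19.8162 (computed from the unrounded values)


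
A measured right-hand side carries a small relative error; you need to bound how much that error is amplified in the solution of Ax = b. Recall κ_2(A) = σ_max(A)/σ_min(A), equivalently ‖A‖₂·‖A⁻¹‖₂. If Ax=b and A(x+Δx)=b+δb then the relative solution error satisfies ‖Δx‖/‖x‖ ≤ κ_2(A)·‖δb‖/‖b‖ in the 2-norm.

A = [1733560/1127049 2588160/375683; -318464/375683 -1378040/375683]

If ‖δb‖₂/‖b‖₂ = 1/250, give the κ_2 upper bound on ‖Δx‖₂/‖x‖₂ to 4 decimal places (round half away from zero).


1.2936

form AᵀA = [13557107776/4395292209 6693539840/488365801; 6693539840/488365801 29749364800/488365801] with trace 167341696/2614689 and determinant 102400/2614689
eigenvalues of AᵀA: λ = (tr ± √(tr²−4·det))/2 = 64, 1600/2614689
κ = σ_max/σ_min = 8/(40/1617) = 323.4000
κ_2(A)·‖δb‖/‖b‖ = 1.2936
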